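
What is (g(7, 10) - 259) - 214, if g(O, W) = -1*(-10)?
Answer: -463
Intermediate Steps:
g(O, W) = 10
(g(7, 10) - 259) - 214 = (10 - 259) - 214 = -249 - 214 = -463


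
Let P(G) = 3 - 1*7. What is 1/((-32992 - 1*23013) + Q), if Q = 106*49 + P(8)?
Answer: -1/50815 ≈ -1.9679e-5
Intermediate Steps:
P(G) = -4 (P(G) = 3 - 7 = -4)
Q = 5190 (Q = 106*49 - 4 = 5194 - 4 = 5190)
1/((-32992 - 1*23013) + Q) = 1/((-32992 - 1*23013) + 5190) = 1/((-32992 - 23013) + 5190) = 1/(-56005 + 5190) = 1/(-50815) = -1/50815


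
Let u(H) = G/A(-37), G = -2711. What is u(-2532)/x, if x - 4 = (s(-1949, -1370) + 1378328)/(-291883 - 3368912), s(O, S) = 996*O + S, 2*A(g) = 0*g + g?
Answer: 40841215/1157767 ≈ 35.276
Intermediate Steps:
A(g) = g/2 (A(g) = (0*g + g)/2 = (0 + g)/2 = g/2)
s(O, S) = S + 996*O
u(H) = 5422/37 (u(H) = -2711/((½)*(-37)) = -2711/(-37/2) = -2711*(-2/37) = 5422/37)
x = 62582/15065 (x = 4 + ((-1370 + 996*(-1949)) + 1378328)/(-291883 - 3368912) = 4 + ((-1370 - 1941204) + 1378328)/(-3660795) = 4 + (-1942574 + 1378328)*(-1/3660795) = 4 - 564246*(-1/3660795) = 4 + 2322/15065 = 62582/15065 ≈ 4.1541)
u(-2532)/x = 5422/(37*(62582/15065)) = (5422/37)*(15065/62582) = 40841215/1157767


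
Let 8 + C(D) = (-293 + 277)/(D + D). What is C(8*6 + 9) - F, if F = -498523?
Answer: 28415347/57 ≈ 4.9852e+5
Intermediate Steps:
C(D) = -8 - 8/D (C(D) = -8 + (-293 + 277)/(D + D) = -8 - 16*1/(2*D) = -8 - 8/D)
C(8*6 + 9) - F = (-8 - 8/(8*6 + 9)) - 1*(-498523) = (-8 - 8/(48 + 9)) + 498523 = (-8 - 8/57) + 498523 = -464/57 + 498523 = 28415347/57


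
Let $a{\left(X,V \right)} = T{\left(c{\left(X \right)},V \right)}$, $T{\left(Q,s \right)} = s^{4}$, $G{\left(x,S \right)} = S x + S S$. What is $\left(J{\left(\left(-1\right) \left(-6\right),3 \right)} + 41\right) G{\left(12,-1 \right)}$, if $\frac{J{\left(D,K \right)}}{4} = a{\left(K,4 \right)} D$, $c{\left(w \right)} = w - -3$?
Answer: $-68035$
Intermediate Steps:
$G{\left(x,S \right)} = S^{2} + S x$ ($G{\left(x,S \right)} = S x + S^{2} = S^{2} + S x$)
$c{\left(w \right)} = 3 + w$ ($c{\left(w \right)} = w + 3 = 3 + w$)
$a{\left(X,V \right)} = V^{4}$
$J{\left(D,K \right)} = 1024 D$ ($J{\left(D,K \right)} = 4 \cdot 4^{4} D = 4 \cdot 256 D = 1024 D$)
$\left(J{\left(\left(-1\right) \left(-6\right),3 \right)} + 41\right) G{\left(12,-1 \right)} = \left(1024 \left(\left(-1\right) \left(-6\right)\right) + 41\right) \left(- (-1 + 12)\right) = \left(1024 \cdot 6 + 41\right) \left(\left(-1\right) 11\right) = \left(6144 + 41\right) \left(-11\right) = 6185 \left(-11\right) = -68035$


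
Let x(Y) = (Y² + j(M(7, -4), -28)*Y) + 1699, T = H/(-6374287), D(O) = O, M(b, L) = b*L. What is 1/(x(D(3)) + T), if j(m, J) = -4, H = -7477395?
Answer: 6374287/10818268147 ≈ 0.00058922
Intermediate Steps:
M(b, L) = L*b
T = 7477395/6374287 (T = -7477395/(-6374287) = -7477395*(-1/6374287) = 7477395/6374287 ≈ 1.1731)
x(Y) = 1699 + Y² - 4*Y (x(Y) = (Y² - 4*Y) + 1699 = 1699 + Y² - 4*Y)
1/(x(D(3)) + T) = 1/((1699 + 3² - 4*3) + 7477395/6374287) = 1/((1699 + 9 - 12) + 7477395/6374287) = 1/(1696 + 7477395/6374287) = 1/(10818268147/6374287) = 6374287/10818268147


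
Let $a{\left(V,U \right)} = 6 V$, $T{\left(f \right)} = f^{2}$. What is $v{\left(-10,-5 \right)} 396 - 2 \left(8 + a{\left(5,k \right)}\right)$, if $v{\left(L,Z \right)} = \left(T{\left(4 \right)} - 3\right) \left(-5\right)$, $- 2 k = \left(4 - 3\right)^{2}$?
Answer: $-25816$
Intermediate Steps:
$k = - \frac{1}{2}$ ($k = - \frac{\left(4 - 3\right)^{2}}{2} = - \frac{1^{2}}{2} = \left(- \frac{1}{2}\right) 1 = - \frac{1}{2} \approx -0.5$)
$v{\left(L,Z \right)} = -65$ ($v{\left(L,Z \right)} = \left(4^{2} - 3\right) \left(-5\right) = \left(16 - 3\right) \left(-5\right) = 13 \left(-5\right) = -65$)
$v{\left(-10,-5 \right)} 396 - 2 \left(8 + a{\left(5,k \right)}\right) = \left(-65\right) 396 - 2 \left(8 + 6 \cdot 5\right) = -25740 - 2 \left(8 + 30\right) = -25740 - 76 = -25816$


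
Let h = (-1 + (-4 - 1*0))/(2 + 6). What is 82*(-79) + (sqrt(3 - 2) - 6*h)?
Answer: -25893/4 ≈ -6473.3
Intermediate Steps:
h = -5/8 (h = (-1 + (-4 + 0))/8 = (-1 - 4)*(1/8) = -5*1/8 = -5/8 ≈ -0.62500)
82*(-79) + (sqrt(3 - 2) - 6*h) = 82*(-79) + (sqrt(3 - 2) - 6*(-5/8)) = -6478 + (sqrt(1) + 15/4) = -6478 + (1 + 15/4) = -6478 + 19/4 = -25893/4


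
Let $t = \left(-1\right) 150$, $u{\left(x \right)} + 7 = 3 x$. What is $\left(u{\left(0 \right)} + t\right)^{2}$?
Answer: $24649$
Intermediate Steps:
$u{\left(x \right)} = -7 + 3 x$
$t = -150$
$\left(u{\left(0 \right)} + t\right)^{2} = \left(\left(-7 + 3 \cdot 0\right) - 150\right)^{2} = \left(\left(-7 + 0\right) - 150\right)^{2} = \left(-7 - 150\right)^{2} = \left(-157\right)^{2} = 24649$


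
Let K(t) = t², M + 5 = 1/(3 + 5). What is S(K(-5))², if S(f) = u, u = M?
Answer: 1521/64 ≈ 23.766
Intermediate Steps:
M = -39/8 (M = -5 + 1/(3 + 5) = -5 + 1/8 = -5 + ⅛ = -39/8 ≈ -4.8750)
u = -39/8 ≈ -4.8750
S(f) = -39/8
S(K(-5))² = (-39/8)² = 1521/64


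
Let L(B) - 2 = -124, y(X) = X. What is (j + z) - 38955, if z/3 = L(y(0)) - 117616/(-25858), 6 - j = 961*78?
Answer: -1477259193/12929 ≈ -1.1426e+5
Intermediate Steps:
L(B) = -122 (L(B) = 2 - 124 = -122)
j = -74952 (j = 6 - 961*78 = 6 - 1*74958 = 6 - 74958 = -74952)
z = -4555590/12929 (z = 3*(-122 - 117616/(-25858)) = 3*(-122 - 117616*(-1)/25858) = 3*(-122 - 1*(-58808/12929)) = 3*(-122 + 58808/12929) = 3*(-1518530/12929) = -4555590/12929 ≈ -352.35)
(j + z) - 38955 = (-74952 - 4555590/12929) - 38955 = -973609998/12929 - 38955 = -1477259193/12929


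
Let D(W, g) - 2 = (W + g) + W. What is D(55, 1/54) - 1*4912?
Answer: -259199/54 ≈ -4800.0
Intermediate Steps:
D(W, g) = 2 + g + 2*W (D(W, g) = 2 + ((W + g) + W) = 2 + (g + 2*W) = 2 + g + 2*W)
D(55, 1/54) - 1*4912 = (2 + 1/54 + 2*55) - 1*4912 = (2 + 1/54 + 110) - 4912 = 6049/54 - 4912 = -259199/54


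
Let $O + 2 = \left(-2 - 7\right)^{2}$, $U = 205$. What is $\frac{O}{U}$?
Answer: $\frac{79}{205} \approx 0.38537$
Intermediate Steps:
$O = 79$ ($O = -2 + \left(-2 - 7\right)^{2} = -2 + \left(-9\right)^{2} = -2 + 81 = 79$)
$\frac{O}{U} = \frac{79}{205}$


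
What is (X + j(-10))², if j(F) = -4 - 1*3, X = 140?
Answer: 17689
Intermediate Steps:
j(F) = -7 (j(F) = -4 - 3 = -7)
(X + j(-10))² = (140 - 7)² = 133² = 17689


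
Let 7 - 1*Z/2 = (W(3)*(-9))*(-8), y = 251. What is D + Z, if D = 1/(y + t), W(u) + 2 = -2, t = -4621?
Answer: 2578299/4370 ≈ 590.00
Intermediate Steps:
W(u) = -4 (W(u) = -2 - 2 = -4)
Z = 590 (Z = 14 - 2*(-4*(-9))*(-8) = 14 - 72*(-8) = 14 - 2*(-288) = 14 + 576 = 590)
D = -1/4370 (D = 1/(251 - 4621) = 1/(-4370) = -1/4370 ≈ -0.00022883)
D + Z = -1/4370 + 590 = 2578299/4370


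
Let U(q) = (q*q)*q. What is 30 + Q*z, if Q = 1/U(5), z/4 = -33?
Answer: 3618/125 ≈ 28.944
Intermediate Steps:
z = -132 (z = 4*(-33) = -132)
U(q) = q³ (U(q) = q²*q = q³)
Q = 1/125 (Q = 1/(5³) = 1/125 ≈ 0.0080000)
30 + Q*z = 30 + (1/125)*(-132) = 30 - 132/125 = 3618/125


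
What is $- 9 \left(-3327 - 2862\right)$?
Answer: $55701$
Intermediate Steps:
$- 9 \left(-3327 - 2862\right) = \left(-9\right) \left(-6189\right) = 55701$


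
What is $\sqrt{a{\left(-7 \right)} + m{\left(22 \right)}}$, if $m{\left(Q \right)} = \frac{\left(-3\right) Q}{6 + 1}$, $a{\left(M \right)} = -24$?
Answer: $\frac{3 i \sqrt{182}}{7} \approx 5.7817 i$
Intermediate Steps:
$m{\left(Q \right)} = - \frac{3 Q}{7}$ ($m{\left(Q \right)} = \frac{\left(-3\right) Q}{7} = - 3 Q \frac{1}{7} = - \frac{3 Q}{7}$)
$\sqrt{a{\left(-7 \right)} + m{\left(22 \right)}} = \sqrt{-24 - \frac{66}{7}} = \sqrt{- \frac{234}{7}} = \frac{3 i \sqrt{182}}{7}$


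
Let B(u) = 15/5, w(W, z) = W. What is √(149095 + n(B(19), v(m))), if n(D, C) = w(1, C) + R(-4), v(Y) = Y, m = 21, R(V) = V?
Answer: 2*√37273 ≈ 386.12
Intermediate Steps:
B(u) = 3 (B(u) = 15*(⅕) = 3)
n(D, C) = -3 (n(D, C) = 1 - 4 = -3)
√(149095 + n(B(19), v(m))) = √(149095 - 3) = √149092 = 2*√37273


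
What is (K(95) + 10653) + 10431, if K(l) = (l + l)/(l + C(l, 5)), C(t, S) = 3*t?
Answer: 42169/2 ≈ 21085.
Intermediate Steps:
K(l) = ½ (K(l) = (l + l)/(l + 3*l) = (2*l)/((4*l)) = (2*l)*(1/(4*l)) = ½)
(K(95) + 10653) + 10431 = (½ + 10653) + 10431 = 21307/2 + 10431 = 42169/2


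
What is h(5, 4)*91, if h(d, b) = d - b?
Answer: 91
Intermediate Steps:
h(5, 4)*91 = (5 - 1*4)*91 = (5 - 4)*91 = 1*91 = 91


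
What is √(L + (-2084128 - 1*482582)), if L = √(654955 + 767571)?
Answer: √(-2566710 + √1422526) ≈ 1601.7*I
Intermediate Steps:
L = √1422526 ≈ 1192.7
√(L + (-2084128 - 1*482582)) = √(√1422526 + (-2084128 - 1*482582)) = √(√1422526 + (-2084128 - 482582)) = √(√1422526 - 2566710) = √(-2566710 + √1422526)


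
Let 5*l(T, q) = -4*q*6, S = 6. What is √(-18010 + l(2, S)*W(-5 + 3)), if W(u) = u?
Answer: I*√448810/5 ≈ 133.99*I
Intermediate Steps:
l(T, q) = -24*q/5 (l(T, q) = (-4*q*6)/5 = (-24*q)/5 = -24*q/5)
√(-18010 + l(2, S)*W(-5 + 3)) = √(-18010 + (-24/5*6)*(-5 + 3)) = √(-18010 - 144/5*(-2)) = √(-18010 + 288/5) = √(-89762/5) = I*√448810/5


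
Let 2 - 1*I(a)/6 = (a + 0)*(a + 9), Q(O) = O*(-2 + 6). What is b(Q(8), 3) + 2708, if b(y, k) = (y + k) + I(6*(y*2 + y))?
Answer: -2019005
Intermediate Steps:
Q(O) = 4*O (Q(O) = O*4 = 4*O)
I(a) = 12 - 6*a*(9 + a) (I(a) = 12 - 6*(a + 0)*(a + 9) = 12 - 6*a*(9 + a))
b(y, k) = 12 + k - 1944*y**2 - 971*y (b(y, k) = (y + k) + (12 - 324*(y*2 + y) - 6*36*(y*2 + y)**2) = (k + y) + (12 - 324*(2*y + y) - 6*36*(2*y + y)**2) = (k + y) + (12 - 324*3*y - 6*324*y**2) = (k + y) + (12 - 972*y - 6*324*y**2) = (k + y) + (12 - 972*y - 1944*y**2) = (k + y) + (12 - 1944*y**2 - 972*y) = 12 + k - 1944*y**2 - 971*y)
b(Q(8), 3) + 2708 = (12 + 3 - 1944*(4*8)**2 - 3884*8) + 2708 = (12 + 3 - 1944*32**2 - 971*32) + 2708 = (12 + 3 - 1944*1024 - 31072) + 2708 = (12 + 3 - 1990656 - 31072) + 2708 = -2021713 + 2708 = -2019005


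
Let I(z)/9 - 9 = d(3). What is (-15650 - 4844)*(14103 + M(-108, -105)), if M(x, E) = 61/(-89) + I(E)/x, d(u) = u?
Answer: -25720318398/89 ≈ -2.8899e+8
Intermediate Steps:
I(z) = 108 (I(z) = 81 + 9*3 = 81 + 27 = 108)
M(x, E) = -61/89 + 108/x (M(x, E) = 61/(-89) + 108/x = 61*(-1/89) + 108/x = -61/89 + 108/x)
(-15650 - 4844)*(14103 + M(-108, -105)) = (-15650 - 4844)*(14103 + (-61/89 + 108/(-108))) = -20494*(14103 + (-61/89 + 108*(-1/108))) = -20494*(14103 + (-61/89 - 1)) = -20494*(14103 - 150/89) = -20494*1255017/89 = -25720318398/89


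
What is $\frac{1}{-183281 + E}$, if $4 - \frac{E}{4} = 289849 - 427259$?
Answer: $\frac{1}{366375} \approx 2.7294 \cdot 10^{-6}$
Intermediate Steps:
$E = 549656$ ($E = 16 - 4 \left(289849 - 427259\right) = 16 - -549640 = 16 + 549640 = 549656$)
$\frac{1}{-183281 + E} = \frac{1}{-183281 + 549656} = \frac{1}{366375}$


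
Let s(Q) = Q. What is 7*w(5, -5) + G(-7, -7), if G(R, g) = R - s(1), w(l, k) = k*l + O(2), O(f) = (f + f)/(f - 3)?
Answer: -211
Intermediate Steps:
O(f) = 2*f/(-3 + f) (O(f) = (2*f)/(-3 + f) = 2*f/(-3 + f))
w(l, k) = -4 + k*l (w(l, k) = k*l + 2*2/(-3 + 2) = k*l + 2*2/(-1) = k*l + 2*2*(-1) = k*l - 4 = -4 + k*l)
G(R, g) = -1 + R (G(R, g) = R - 1*1 = R - 1 = -1 + R)
7*w(5, -5) + G(-7, -7) = 7*(-4 - 5*5) + (-1 - 7) = 7*(-4 - 25) - 8 = 7*(-29) - 8 = -203 - 8 = -211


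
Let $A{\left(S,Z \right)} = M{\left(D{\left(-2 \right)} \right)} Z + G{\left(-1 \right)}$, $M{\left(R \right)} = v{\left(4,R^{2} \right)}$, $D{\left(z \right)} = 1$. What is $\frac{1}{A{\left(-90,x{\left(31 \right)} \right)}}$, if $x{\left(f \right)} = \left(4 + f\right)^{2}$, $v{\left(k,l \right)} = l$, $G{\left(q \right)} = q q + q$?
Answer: $\frac{1}{1225} \approx 0.00081633$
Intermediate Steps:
$G{\left(q \right)} = q + q^{2}$ ($G{\left(q \right)} = q^{2} + q = q + q^{2}$)
$M{\left(R \right)} = R^{2}$
$A{\left(S,Z \right)} = Z$ ($A{\left(S,Z \right)} = 1^{2} Z - \left(1 - 1\right) = 1 Z - 0 = Z + 0 = Z$)
$\frac{1}{A{\left(-90,x{\left(31 \right)} \right)}} = \frac{1}{\left(4 + 31\right)^{2}} = \frac{1}{35^{2}} = \frac{1}{1225}$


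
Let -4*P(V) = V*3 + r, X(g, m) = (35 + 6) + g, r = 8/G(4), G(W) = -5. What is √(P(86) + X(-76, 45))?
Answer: I*√9910/10 ≈ 9.9549*I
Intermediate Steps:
r = -8/5 (r = 8/(-5) = 8*(-⅕) = -8/5 ≈ -1.6000)
X(g, m) = 41 + g
P(V) = ⅖ - 3*V/4 (P(V) = -(V*3 - 8/5)/4 = -(3*V - 8/5)/4 = -(-8/5 + 3*V)/4 = ⅖ - 3*V/4)
√(P(86) + X(-76, 45)) = √((⅖ - ¾*86) + (41 - 76)) = √((⅖ - 129/2) - 35) = √(-641/10 - 35) = √(-991/10) = I*√9910/10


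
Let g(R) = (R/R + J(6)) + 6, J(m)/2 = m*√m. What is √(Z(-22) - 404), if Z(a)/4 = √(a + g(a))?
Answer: 2*√(-101 + √3*√(-5 + 4*√6)) ≈ 19.719*I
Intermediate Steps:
J(m) = 2*m^(3/2) (J(m) = 2*(m*√m) = 2*m^(3/2))
g(R) = 7 + 12*√6 (g(R) = (R/R + 2*6^(3/2)) + 6 = (1 + 2*(6*√6)) + 6 = (1 + 12*√6) + 6 = 7 + 12*√6)
Z(a) = 4*√(7 + a + 12*√6) (Z(a) = 4*√(a + (7 + 12*√6)) = 4*√(7 + a + 12*√6))
√(Z(-22) - 404) = √(4*√(7 - 22 + 12*√6) - 404) = √(4*√(-15 + 12*√6) - 404) = √(-404 + 4*√(-15 + 12*√6))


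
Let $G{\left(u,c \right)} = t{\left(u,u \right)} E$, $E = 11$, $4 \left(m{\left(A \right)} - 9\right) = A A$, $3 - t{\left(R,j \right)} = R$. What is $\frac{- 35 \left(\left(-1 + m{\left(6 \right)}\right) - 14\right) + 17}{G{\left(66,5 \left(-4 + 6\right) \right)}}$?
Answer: $\frac{8}{63} \approx 0.12698$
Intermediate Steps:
$t{\left(R,j \right)} = 3 - R$
$m{\left(A \right)} = 9 + \frac{A^{2}}{4}$ ($m{\left(A \right)} = 9 + \frac{A A}{4} = 9 + \frac{A^{2}}{4}$)
$G{\left(u,c \right)} = 33 - 11 u$ ($G{\left(u,c \right)} = \left(3 - u\right) 11 = 33 - 11 u$)
$\frac{- 35 \left(\left(-1 + m{\left(6 \right)}\right) - 14\right) + 17}{G{\left(66,5 \left(-4 + 6\right) \right)}} = \frac{- 35 \left(\left(-1 + \left(9 + \frac{6^{2}}{4}\right)\right) - 14\right) + 17}{33 - 726} = \frac{- 35 \left(\left(-1 + \left(9 + \frac{1}{4} \cdot 36\right)\right) - 14\right) + 17}{33 - 726} = \frac{- 35 \left(\left(-1 + \left(9 + 9\right)\right) - 14\right) + 17}{-693} = \left(- 35 \left(\left(-1 + 18\right) - 14\right) + 17\right) \left(- \frac{1}{693}\right) = \left(- 35 \left(17 - 14\right) + 17\right) \left(- \frac{1}{693}\right) = \left(\left(-35\right) 3 + 17\right) \left(- \frac{1}{693}\right) = \left(-105 + 17\right) \left(- \frac{1}{693}\right) = \left(-88\right) \left(- \frac{1}{693}\right) = \frac{8}{63}$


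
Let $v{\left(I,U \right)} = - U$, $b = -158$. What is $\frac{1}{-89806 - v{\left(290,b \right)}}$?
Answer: $- \frac{1}{89964} \approx -1.1116 \cdot 10^{-5}$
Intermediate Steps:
$\frac{1}{-89806 - v{\left(290,b \right)}} = \frac{1}{-89806 - \left(-1\right) \left(-158\right)} = \frac{1}{-89806 - 158} = \frac{1}{-89964} = - \frac{1}{89964}$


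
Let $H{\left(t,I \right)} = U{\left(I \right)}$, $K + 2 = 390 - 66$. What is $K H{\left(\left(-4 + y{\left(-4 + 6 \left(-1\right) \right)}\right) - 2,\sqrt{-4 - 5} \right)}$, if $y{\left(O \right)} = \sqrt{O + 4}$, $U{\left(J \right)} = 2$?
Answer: $644$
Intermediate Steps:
$y{\left(O \right)} = \sqrt{4 + O}$
$K = 322$ ($K = -2 + \left(390 - 66\right) = -2 + 324 = 322$)
$H{\left(t,I \right)} = 2$
$K H{\left(\left(-4 + y{\left(-4 + 6 \left(-1\right) \right)}\right) - 2,\sqrt{-4 - 5} \right)} = 322 \cdot 2 = 644$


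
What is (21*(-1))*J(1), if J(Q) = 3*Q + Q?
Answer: -84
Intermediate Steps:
J(Q) = 4*Q
(21*(-1))*J(1) = (21*(-1))*(4*1) = -21*4 = -84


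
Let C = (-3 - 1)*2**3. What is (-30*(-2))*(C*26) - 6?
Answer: -49926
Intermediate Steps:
C = -32 (C = -4*8 = -32)
(-30*(-2))*(C*26) - 6 = (-30*(-2))*(-32*26) - 6 = 60*(-832) - 6 = -49920 - 6 = -49926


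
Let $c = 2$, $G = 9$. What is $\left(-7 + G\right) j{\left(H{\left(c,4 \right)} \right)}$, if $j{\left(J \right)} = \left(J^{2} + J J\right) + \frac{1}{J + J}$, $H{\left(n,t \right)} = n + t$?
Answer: $\frac{865}{6} \approx 144.17$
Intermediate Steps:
$j{\left(J \right)} = \frac{1}{2 J} + 2 J^{2}$ ($j{\left(J \right)} = \left(J^{2} + J^{2}\right) + \frac{1}{2 J} = 2 J^{2} + \frac{1}{2 J} = \frac{1}{2 J} + 2 J^{2}$)
$\left(-7 + G\right) j{\left(H{\left(c,4 \right)} \right)} = \left(-7 + 9\right) \frac{1 + 4 \left(2 + 4\right)^{3}}{2 \left(2 + 4\right)} = 2 \frac{1 + 4 \cdot 6^{3}}{2 \cdot 6} = 2 \cdot \frac{1}{2} \cdot \frac{1}{6} \left(1 + 4 \cdot 216\right) = 2 \cdot \frac{1}{2} \cdot \frac{1}{6} \left(1 + 864\right) = 2 \cdot \frac{1}{2} \cdot \frac{1}{6} \cdot 865 = 2 \cdot \frac{865}{12} = \frac{865}{6}$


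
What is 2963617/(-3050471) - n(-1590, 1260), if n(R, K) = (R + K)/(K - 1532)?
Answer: -906379627/414864056 ≈ -2.1848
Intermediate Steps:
n(R, K) = (K + R)/(-1532 + K)
2963617/(-3050471) - n(-1590, 1260) = 2963617/(-3050471) - (1260 - 1590)/(-1532 + 1260) = 2963617*(-1/3050471) - (-330)/(-272) = -2963617/3050471 - (-1)*(-330)/272 = -2963617/3050471 - 1*165/136 = -2963617/3050471 - 165/136 = -906379627/414864056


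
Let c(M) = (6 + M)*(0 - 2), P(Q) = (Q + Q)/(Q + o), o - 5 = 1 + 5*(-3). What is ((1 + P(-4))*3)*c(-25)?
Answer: 2394/13 ≈ 184.15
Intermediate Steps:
o = -9 (o = 5 + (1 + 5*(-3)) = 5 + (1 - 15) = 5 - 14 = -9)
P(Q) = 2*Q/(-9 + Q) (P(Q) = (Q + Q)/(Q - 9) = (2*Q)/(-9 + Q) = 2*Q/(-9 + Q))
c(M) = -12 - 2*M (c(M) = (6 + M)*(-2) = -12 - 2*M)
((1 + P(-4))*3)*c(-25) = ((1 + 2*(-4)/(-9 - 4))*3)*(-12 - 2*(-25)) = ((1 + 2*(-4)/(-13))*3)*(-12 + 50) = ((1 + 2*(-4)*(-1/13))*3)*38 = ((1 + 8/13)*3)*38 = ((21/13)*3)*38 = (63/13)*38 = 2394/13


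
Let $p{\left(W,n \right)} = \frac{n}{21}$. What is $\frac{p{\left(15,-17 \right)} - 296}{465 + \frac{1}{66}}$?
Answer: $- \frac{137126}{214837} \approx -0.63828$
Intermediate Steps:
$p{\left(W,n \right)} = \frac{n}{21}$ ($p{\left(W,n \right)} = n \frac{1}{21} = \frac{n}{21}$)
$\frac{p{\left(15,-17 \right)} - 296}{465 + \frac{1}{66}} = \frac{\frac{1}{21} \left(-17\right) - 296}{465 + \frac{1}{66}} = \frac{- \frac{17}{21} - 296}{465 + \frac{1}{66}} = - \frac{6233}{21 \cdot \frac{30691}{66}} = \left(- \frac{6233}{21}\right) \frac{66}{30691} = - \frac{137126}{214837}$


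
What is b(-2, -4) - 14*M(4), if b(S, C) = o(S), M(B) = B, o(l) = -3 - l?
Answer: -57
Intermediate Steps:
b(S, C) = -3 - S
b(-2, -4) - 14*M(4) = (-3 - 1*(-2)) - 14*4 = (-3 + 2) - 56 = -1 - 56 = -57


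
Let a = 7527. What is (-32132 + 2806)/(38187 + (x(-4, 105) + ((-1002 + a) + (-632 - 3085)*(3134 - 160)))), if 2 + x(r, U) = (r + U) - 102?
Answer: 29326/11009649 ≈ 0.0026637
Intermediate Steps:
x(r, U) = -104 + U + r (x(r, U) = -2 + ((r + U) - 102) = -2 + ((U + r) - 102) = -2 + (-102 + U + r) = -104 + U + r)
(-32132 + 2806)/(38187 + (x(-4, 105) + ((-1002 + a) + (-632 - 3085)*(3134 - 160)))) = (-32132 + 2806)/(38187 + ((-104 + 105 - 4) + ((-1002 + 7527) + (-632 - 3085)*(3134 - 160)))) = -29326/(38187 + (-3 + (6525 - 3717*2974))) = -29326/(38187 + (-3 + (6525 - 11054358))) = -29326/(38187 + (-3 - 11047833)) = -29326/(38187 - 11047836) = -29326/(-11009649) = -29326*(-1/11009649) = 29326/11009649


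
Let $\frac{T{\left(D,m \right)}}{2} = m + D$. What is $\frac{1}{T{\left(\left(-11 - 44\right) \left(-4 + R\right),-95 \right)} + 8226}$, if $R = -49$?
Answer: $\frac{1}{13866} \approx 7.2119 \cdot 10^{-5}$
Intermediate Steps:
$T{\left(D,m \right)} = 2 D + 2 m$ ($T{\left(D,m \right)} = 2 \left(m + D\right) = 2 \left(D + m\right) = 2 D + 2 m$)
$\frac{1}{T{\left(\left(-11 - 44\right) \left(-4 + R\right),-95 \right)} + 8226} = \frac{1}{\left(2 \left(-11 - 44\right) \left(-4 - 49\right) + 2 \left(-95\right)\right) + 8226} = \frac{1}{\left(2 \left(\left(-55\right) \left(-53\right)\right) - 190\right) + 8226} = \frac{1}{\left(2 \cdot 2915 - 190\right) + 8226} = \frac{1}{\left(5830 - 190\right) + 8226} = \frac{1}{5640 + 8226} = \frac{1}{13866}$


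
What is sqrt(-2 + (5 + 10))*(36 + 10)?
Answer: 46*sqrt(13) ≈ 165.86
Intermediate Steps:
sqrt(-2 + (5 + 10))*(36 + 10) = sqrt(-2 + 15)*46 = sqrt(13)*46 = 46*sqrt(13)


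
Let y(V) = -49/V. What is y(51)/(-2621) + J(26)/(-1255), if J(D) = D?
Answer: -3413951/167757105 ≈ -0.020351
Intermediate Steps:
y(51)/(-2621) + J(26)/(-1255) = -49/51/(-2621) + 26/(-1255) = -49*1/51*(-1/2621) + 26*(-1/1255) = -49/51*(-1/2621) - 26/1255 = 49/133671 - 26/1255 = -3413951/167757105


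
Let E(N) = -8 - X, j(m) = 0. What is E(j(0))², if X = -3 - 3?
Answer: 4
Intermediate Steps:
X = -6
E(N) = -2 (E(N) = -8 - 1*(-6) = -8 + 6 = -2)
E(j(0))² = (-2)² = 4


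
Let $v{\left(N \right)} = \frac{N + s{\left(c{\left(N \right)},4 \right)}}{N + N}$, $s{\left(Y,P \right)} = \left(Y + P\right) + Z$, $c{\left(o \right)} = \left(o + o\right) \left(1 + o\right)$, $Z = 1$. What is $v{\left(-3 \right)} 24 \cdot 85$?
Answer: $-4760$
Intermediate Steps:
$c{\left(o \right)} = 2 o \left(1 + o\right)$
$s{\left(Y,P \right)} = 1 + P + Y$ ($s{\left(Y,P \right)} = \left(Y + P\right) + 1 = \left(P + Y\right) + 1 = 1 + P + Y$)
$v{\left(N \right)} = \frac{5 + N + 2 N \left(1 + N\right)}{2 N}$ ($v{\left(N \right)} = \frac{N + \left(1 + 4 + 2 N \left(1 + N\right)\right)}{N + N} = \frac{N + \left(5 + 2 N \left(1 + N\right)\right)}{2 N} = \left(5 + N + 2 N \left(1 + N\right)\right) \frac{1}{2 N} = \frac{5 + N + 2 N \left(1 + N\right)}{2 N}$)
$v{\left(-3 \right)} 24 \cdot 85 = \left(\frac{3}{2} - 3 + \frac{5}{2 \left(-3\right)}\right) 24 \cdot 85 = \left(\frac{3}{2} - 3 + \frac{5}{2} \left(- \frac{1}{3}\right)\right) 24 \cdot 85 = \left(\frac{3}{2} - 3 - \frac{5}{6}\right) 24 \cdot 85 = \left(- \frac{7}{3}\right) 24 \cdot 85 = \left(-56\right) 85 = -4760$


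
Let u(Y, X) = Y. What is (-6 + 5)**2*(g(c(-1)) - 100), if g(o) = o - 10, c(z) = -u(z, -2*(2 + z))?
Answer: -109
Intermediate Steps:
c(z) = -z
g(o) = -10 + o
(-6 + 5)**2*(g(c(-1)) - 100) = (-6 + 5)**2*((-10 - 1*(-1)) - 100) = (-1)**2*((-10 + 1) - 100) = 1*(-9 - 100) = 1*(-109) = -109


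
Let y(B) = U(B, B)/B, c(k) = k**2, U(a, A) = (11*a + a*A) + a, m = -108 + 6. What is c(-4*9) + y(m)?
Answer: 1206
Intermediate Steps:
m = -102
U(a, A) = 12*a + A*a (U(a, A) = (11*a + A*a) + a = 12*a + A*a)
y(B) = 12 + B (y(B) = (B*(12 + B))/B = 12 + B)
c(-4*9) + y(m) = (-4*9)**2 + (12 - 102) = (-36)**2 - 90 = 1296 - 90 = 1206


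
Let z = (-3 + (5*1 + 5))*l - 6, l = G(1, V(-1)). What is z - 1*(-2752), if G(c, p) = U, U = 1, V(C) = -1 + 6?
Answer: 2753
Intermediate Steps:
V(C) = 5
G(c, p) = 1
l = 1
z = 1 (z = (-3 + (5*1 + 5))*1 - 6 = (-3 + (5 + 5))*1 - 6 = (-3 + 10)*1 - 6 = 7*1 - 6 = 7 - 6 = 1)
z - 1*(-2752) = 1 - 1*(-2752) = 1 + 2752 = 2753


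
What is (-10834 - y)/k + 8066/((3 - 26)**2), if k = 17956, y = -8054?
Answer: 35840619/2374681 ≈ 15.093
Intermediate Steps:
(-10834 - y)/k + 8066/((3 - 26)**2) = (-10834 - 1*(-8054))/17956 + 8066/((3 - 26)**2) = (-10834 + 8054)*(1/17956) + 8066/((-23)**2) = -2780*1/17956 + 8066/529 = -695/4489 + 8066*(1/529) = -695/4489 + 8066/529 = 35840619/2374681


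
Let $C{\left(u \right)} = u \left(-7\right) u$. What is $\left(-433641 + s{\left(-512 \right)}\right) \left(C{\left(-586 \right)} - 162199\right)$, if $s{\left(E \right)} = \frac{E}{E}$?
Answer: $1112707664440$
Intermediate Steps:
$s{\left(E \right)} = 1$
$C{\left(u \right)} = - 7 u^{2}$ ($C{\left(u \right)} = - 7 u u = - 7 u^{2}$)
$\left(-433641 + s{\left(-512 \right)}\right) \left(C{\left(-586 \right)} - 162199\right) = \left(-433641 + 1\right) \left(- 7 \left(-586\right)^{2} - 162199\right) = - 433640 \left(\left(-7\right) 343396 - 162199\right) = - 433640 \left(-2403772 - 162199\right) = \left(-433640\right) \left(-2565971\right) = 1112707664440$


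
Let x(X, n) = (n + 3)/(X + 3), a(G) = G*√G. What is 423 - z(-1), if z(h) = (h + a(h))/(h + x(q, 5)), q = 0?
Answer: 2118/5 + 3*I/5 ≈ 423.6 + 0.6*I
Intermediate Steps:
a(G) = G^(3/2)
x(X, n) = (3 + n)/(3 + X)
z(h) = (h + h^(3/2))/(8/3 + h) (z(h) = (h + h^(3/2))/(h + (3 + 5)/(3 + 0)) = (h + h^(3/2))/(h + 8/3) = (h + h^(3/2))/(8/3 + h))
423 - z(-1) = 423 - 3*(-1 + (-1)^(3/2))/(8 + 3*(-1)) = 423 - 3*(-1 - I)/(8 - 3) = 423 - 3*(-1 - I)/5 = 423 - (-⅗ - 3*I/5) = 423 + (⅗ + 3*I/5) = 2118/5 + 3*I/5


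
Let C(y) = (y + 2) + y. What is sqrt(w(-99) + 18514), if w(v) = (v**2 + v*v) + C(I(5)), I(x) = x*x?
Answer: 2*sqrt(9542) ≈ 195.37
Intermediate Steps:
I(x) = x**2
C(y) = 2 + 2*y (C(y) = (2 + y) + y = 2 + 2*y)
w(v) = 52 + 2*v**2 (w(v) = (v**2 + v*v) + (2 + 2*5**2) = (v**2 + v**2) + (2 + 2*25) = 2*v**2 + (2 + 50) = 2*v**2 + 52 = 52 + 2*v**2)
sqrt(w(-99) + 18514) = sqrt((52 + 2*(-99)**2) + 18514) = sqrt((52 + 2*9801) + 18514) = sqrt((52 + 19602) + 18514) = sqrt(19654 + 18514) = sqrt(38168) = 2*sqrt(9542)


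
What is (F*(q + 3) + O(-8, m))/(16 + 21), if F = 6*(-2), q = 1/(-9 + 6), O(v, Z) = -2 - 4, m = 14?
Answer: -38/37 ≈ -1.0270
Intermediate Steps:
O(v, Z) = -6
q = -1/3 (q = 1/(-3) = -1/3 ≈ -0.33333)
F = -12
(F*(q + 3) + O(-8, m))/(16 + 21) = (-12*(-1/3 + 3) - 6)/(16 + 21) = (-12*8/3 - 6)/37 = (-32 - 6)*(1/37) = -38*1/37 = -38/37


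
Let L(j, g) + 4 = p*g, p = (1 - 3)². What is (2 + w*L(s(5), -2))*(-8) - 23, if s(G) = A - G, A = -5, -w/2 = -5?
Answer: 921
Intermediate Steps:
w = 10 (w = -2*(-5) = 10)
p = 4 (p = (-2)² = 4)
s(G) = -5 - G
L(j, g) = -4 + 4*g
(2 + w*L(s(5), -2))*(-8) - 23 = (2 + 10*(-4 + 4*(-2)))*(-8) - 23 = (2 + 10*(-4 - 8))*(-8) - 23 = (2 + 10*(-12))*(-8) - 23 = (2 - 120)*(-8) - 23 = -118*(-8) - 23 = 944 - 23 = 921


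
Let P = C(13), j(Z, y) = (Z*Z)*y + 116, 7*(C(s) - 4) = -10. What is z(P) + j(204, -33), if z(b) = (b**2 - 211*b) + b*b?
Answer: -67313326/49 ≈ -1.3737e+6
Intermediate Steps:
C(s) = 18/7 (C(s) = 4 + (1/7)*(-10) = 4 - 10/7 = 18/7)
j(Z, y) = 116 + y*Z**2 (j(Z, y) = Z**2*y + 116 = y*Z**2 + 116 = 116 + y*Z**2)
P = 18/7 ≈ 2.5714
z(b) = -211*b + 2*b**2 (z(b) = (b**2 - 211*b) + b**2 = -211*b + 2*b**2)
z(P) + j(204, -33) = 18*(-211 + 2*(18/7))/7 + (116 - 33*204**2) = 18*(-211 + 36/7)/7 + (116 - 33*41616) = (18/7)*(-1441/7) + (116 - 1373328) = -25938/49 - 1373212 = -67313326/49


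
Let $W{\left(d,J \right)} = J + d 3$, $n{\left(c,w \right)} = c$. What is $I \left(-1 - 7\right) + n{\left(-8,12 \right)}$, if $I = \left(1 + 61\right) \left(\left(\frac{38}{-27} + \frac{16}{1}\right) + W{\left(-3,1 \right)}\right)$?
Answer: $- \frac{88504}{27} \approx -3277.9$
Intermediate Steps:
$W{\left(d,J \right)} = J + 3 d$
$I = \frac{11036}{27}$ ($I = \left(1 + 61\right) \left(\left(\frac{38}{-27} + \frac{16}{1}\right) + \left(1 + 3 \left(-3\right)\right)\right) = 62 \left(\left(38 \left(- \frac{1}{27}\right) + 16 \cdot 1\right) + \left(1 - 9\right)\right) = 62 \left(\left(- \frac{38}{27} + 16\right) - 8\right) = 62 \left(\frac{394}{27} - 8\right) = 62 \cdot \frac{178}{27} = \frac{11036}{27} \approx 408.74$)
$I \left(-1 - 7\right) + n{\left(-8,12 \right)} = \frac{11036 \left(-1 - 7\right)}{27} - 8 = \frac{11036}{27} \left(-8\right) - 8 = - \frac{88288}{27} - 8 = - \frac{88504}{27}$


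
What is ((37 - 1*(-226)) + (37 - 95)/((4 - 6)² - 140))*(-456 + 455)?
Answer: -17913/68 ≈ -263.43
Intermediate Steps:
((37 - 1*(-226)) + (37 - 95)/((4 - 6)² - 140))*(-456 + 455) = ((37 + 226) - 58/((-2)² - 140))*(-1) = (263 - 58/(4 - 140))*(-1) = (263 - 58/(-136))*(-1) = (263 - 58*(-1/136))*(-1) = (263 + 29/68)*(-1) = (17913/68)*(-1) = -17913/68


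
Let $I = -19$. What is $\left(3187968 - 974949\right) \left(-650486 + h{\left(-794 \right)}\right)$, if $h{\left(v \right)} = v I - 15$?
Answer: $-1406185467885$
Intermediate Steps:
$h{\left(v \right)} = -15 - 19 v$ ($h{\left(v \right)} = v \left(-19\right) - 15 = - 19 v - 15 = -15 - 19 v$)
$\left(3187968 - 974949\right) \left(-650486 + h{\left(-794 \right)}\right) = \left(3187968 - 974949\right) \left(-650486 - -15071\right) = 2213019 \left(-650486 + \left(-15 + 15086\right)\right) = 2213019 \left(-650486 + 15071\right) = 2213019 \left(-635415\right) = -1406185467885$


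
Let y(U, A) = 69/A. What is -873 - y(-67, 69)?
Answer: -874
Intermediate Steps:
-873 - y(-67, 69) = -873 - 69/69 = -873 - 1*1 = -873 - 1 = -874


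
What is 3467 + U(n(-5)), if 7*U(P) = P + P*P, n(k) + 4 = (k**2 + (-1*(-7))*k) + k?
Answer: 24611/7 ≈ 3515.9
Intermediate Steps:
n(k) = -4 + k**2 + 8*k (n(k) = -4 + ((k**2 + (-1*(-7))*k) + k) = -4 + ((k**2 + 7*k) + k) = -4 + (k**2 + 8*k) = -4 + k**2 + 8*k)
U(P) = P/7 + P**2/7 (U(P) = (P + P*P)/7 = (P + P**2)/7 = P/7 + P**2/7)
3467 + U(n(-5)) = 3467 + (-4 + (-5)**2 + 8*(-5))*(1 + (-4 + (-5)**2 + 8*(-5)))/7 = 3467 + (-4 + 25 - 40)*(1 + (-4 + 25 - 40))/7 = 3467 + (1/7)*(-19)*(1 - 19) = 3467 + (1/7)*(-19)*(-18) = 3467 + 342/7 = 24611/7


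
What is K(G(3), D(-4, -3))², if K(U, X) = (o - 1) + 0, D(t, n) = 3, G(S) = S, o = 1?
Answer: 0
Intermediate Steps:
K(U, X) = 0 (K(U, X) = (1 - 1) + 0 = 0 + 0 = 0)
K(G(3), D(-4, -3))² = 0² = 0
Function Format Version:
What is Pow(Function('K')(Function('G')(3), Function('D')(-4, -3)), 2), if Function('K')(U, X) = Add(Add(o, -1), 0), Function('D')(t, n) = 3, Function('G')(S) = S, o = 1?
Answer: 0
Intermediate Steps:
Function('K')(U, X) = 0 (Function('K')(U, X) = Add(Add(1, -1), 0) = Add(0, 0) = 0)
Pow(Function('K')(Function('G')(3), Function('D')(-4, -3)), 2) = Pow(0, 2) = 0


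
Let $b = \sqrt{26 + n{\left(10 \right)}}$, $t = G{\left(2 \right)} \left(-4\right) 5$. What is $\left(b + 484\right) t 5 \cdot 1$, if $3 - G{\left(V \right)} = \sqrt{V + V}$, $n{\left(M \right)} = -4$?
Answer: $-48400 - 100 \sqrt{22} \approx -48869.0$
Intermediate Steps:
$G{\left(V \right)} = 3 - \sqrt{2} \sqrt{V}$ ($G{\left(V \right)} = 3 - \sqrt{V + V} = 3 - \sqrt{2 V} = 3 - \sqrt{2} \sqrt{V}$)
$t = -20$ ($t = \left(3 - \sqrt{2} \sqrt{2}\right) \left(-4\right) 5 = \left(3 - 2\right) \left(-4\right) 5 = 1 \left(-4\right) 5 = \left(-4\right) 5 = -20$)
$b = \sqrt{22}$ ($b = \sqrt{26 - 4} = \sqrt{22} \approx 4.6904$)
$\left(b + 484\right) t 5 \cdot 1 = \left(\sqrt{22} + 484\right) \left(- 20 \cdot 5 \cdot 1\right) = \left(484 + \sqrt{22}\right) \left(\left(-20\right) 5\right) = \left(484 + \sqrt{22}\right) \left(-100\right) = -48400 - 100 \sqrt{22}$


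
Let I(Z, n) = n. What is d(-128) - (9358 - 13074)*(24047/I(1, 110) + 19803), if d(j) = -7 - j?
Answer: 4092023121/55 ≈ 7.4400e+7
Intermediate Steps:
d(-128) - (9358 - 13074)*(24047/I(1, 110) + 19803) = (-7 - 1*(-128)) - (9358 - 13074)*(24047/110 + 19803) = (-7 + 128) - (-3716)*(24047*(1/110) + 19803) = 121 - (-3716)*(24047/110 + 19803) = 121 - (-3716)*2202377/110 = 121 - 1*(-4092016466/55) = 121 + 4092016466/55 = 4092023121/55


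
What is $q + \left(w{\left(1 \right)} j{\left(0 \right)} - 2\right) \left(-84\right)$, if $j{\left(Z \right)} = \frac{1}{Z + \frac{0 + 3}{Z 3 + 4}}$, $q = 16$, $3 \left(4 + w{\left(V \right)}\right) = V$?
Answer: $\frac{1784}{3} \approx 594.67$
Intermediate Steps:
$w{\left(V \right)} = -4 + \frac{V}{3}$
$j{\left(Z \right)} = \frac{1}{Z + \frac{3}{4 + 3 Z}}$ ($j{\left(Z \right)} = \frac{1}{Z + \frac{3}{3 Z + 4}} = \frac{1}{Z + \frac{3}{4 + 3 Z}}$)
$q + \left(w{\left(1 \right)} j{\left(0 \right)} - 2\right) \left(-84\right) = 16 + \left(\left(-4 + \frac{1}{3} \cdot 1\right) \frac{4 + 3 \cdot 0}{3 + 3 \cdot 0^{2} + 4 \cdot 0} - 2\right) \left(-84\right) = 16 + \left(\left(-4 + \frac{1}{3}\right) \frac{4 + 0}{3 + 3 \cdot 0 + 0} - 2\right) \left(-84\right) = 16 + \left(- \frac{11 \frac{1}{3 + 0 + 0} \cdot 4}{3} - 2\right) \left(-84\right) = 16 + \left(- \frac{11 \cdot \frac{1}{3} \cdot 4}{3} - 2\right) \left(-84\right) = 16 + \left(\left(- \frac{11}{3}\right) \frac{4}{3} - 2\right) \left(-84\right) = 16 + \left(- \frac{44}{9} - 2\right) \left(-84\right) = 16 - - \frac{1736}{3} = 16 + \frac{1736}{3} = \frac{1784}{3}$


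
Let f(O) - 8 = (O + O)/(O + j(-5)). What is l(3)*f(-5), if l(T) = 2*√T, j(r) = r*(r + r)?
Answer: 140*√3/9 ≈ 26.943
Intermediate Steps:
j(r) = 2*r² (j(r) = r*(2*r) = 2*r²)
f(O) = 8 + 2*O/(50 + O) (f(O) = 8 + (O + O)/(O + 2*(-5)²) = 8 + (2*O)/(O + 2*25) = 8 + (2*O)/(O + 50) = 8 + (2*O)/(50 + O) = 8 + 2*O/(50 + O))
l(3)*f(-5) = (2*√3)*(10*(40 - 5)/(50 - 5)) = (2*√3)*(10*35/45) = (2*√3)*(10*(1/45)*35) = (2*√3)*(70/9) = 140*√3/9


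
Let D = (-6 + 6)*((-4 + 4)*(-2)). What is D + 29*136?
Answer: 3944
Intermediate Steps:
D = 0 (D = 0*(0*(-2)) = 0*0 = 0)
D + 29*136 = 0 + 29*136 = 0 + 3944 = 3944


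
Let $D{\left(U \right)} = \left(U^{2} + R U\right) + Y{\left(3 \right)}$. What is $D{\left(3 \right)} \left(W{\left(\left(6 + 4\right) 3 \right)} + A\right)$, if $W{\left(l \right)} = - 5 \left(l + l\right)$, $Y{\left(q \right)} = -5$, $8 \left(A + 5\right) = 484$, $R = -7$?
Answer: $\frac{8313}{2} \approx 4156.5$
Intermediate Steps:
$A = \frac{111}{2}$ ($A = -5 + \frac{1}{8} \cdot 484 = -5 + \frac{121}{2} = \frac{111}{2} \approx 55.5$)
$W{\left(l \right)} = - 10 l$ ($W{\left(l \right)} = - 5 \cdot 2 l = - 10 l$)
$D{\left(U \right)} = -5 + U^{2} - 7 U$ ($D{\left(U \right)} = \left(U^{2} - 7 U\right) - 5 = -5 + U^{2} - 7 U$)
$D{\left(3 \right)} \left(W{\left(\left(6 + 4\right) 3 \right)} + A\right) = \left(-5 + 3^{2} - 21\right) \left(- 10 \left(6 + 4\right) 3 + \frac{111}{2}\right) = \left(-5 + 9 - 21\right) \left(- 10 \cdot 10 \cdot 3 + \frac{111}{2}\right) = - 17 \left(\left(-10\right) 30 + \frac{111}{2}\right) = - 17 \left(-300 + \frac{111}{2}\right) = \left(-17\right) \left(- \frac{489}{2}\right) = \frac{8313}{2}$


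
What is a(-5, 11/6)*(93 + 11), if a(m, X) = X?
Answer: 572/3 ≈ 190.67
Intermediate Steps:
a(-5, 11/6)*(93 + 11) = (11/6)*(93 + 11) = (11*(1/6))*104 = (11/6)*104 = 572/3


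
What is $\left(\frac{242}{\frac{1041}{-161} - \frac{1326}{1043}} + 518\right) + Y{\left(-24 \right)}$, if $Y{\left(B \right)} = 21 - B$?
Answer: $\frac{98691403}{185607} \approx 531.72$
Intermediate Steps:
$\left(\frac{242}{\frac{1041}{-161} - \frac{1326}{1043}} + 518\right) + Y{\left(-24 \right)} = \left(\frac{242}{\frac{1041}{-161} - \frac{1326}{1043}} + 518\right) + \left(21 - -24\right) = \left(\frac{242}{1041 \left(- \frac{1}{161}\right) - \frac{1326}{1043}} + 518\right) + \left(21 + 24\right) = \left(\frac{242}{- \frac{1041}{161} - \frac{1326}{1043}} + 518\right) + 45 = \left(\frac{242}{- \frac{185607}{23989}} + 518\right) + 45 = \left(242 \left(- \frac{23989}{185607}\right) + 518\right) + 45 = \left(- \frac{5805338}{185607} + 518\right) + 45 = \frac{90339088}{185607} + 45 = \frac{98691403}{185607}$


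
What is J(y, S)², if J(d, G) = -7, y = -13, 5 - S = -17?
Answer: 49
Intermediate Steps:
S = 22 (S = 5 - 1*(-17) = 5 + 17 = 22)
J(y, S)² = (-7)² = 49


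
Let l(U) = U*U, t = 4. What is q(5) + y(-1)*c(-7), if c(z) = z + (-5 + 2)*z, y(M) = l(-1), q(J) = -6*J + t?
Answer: -12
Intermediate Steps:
l(U) = U²
q(J) = 4 - 6*J (q(J) = -6*J + 4 = 4 - 6*J)
y(M) = 1 (y(M) = (-1)² = 1)
c(z) = -2*z (c(z) = z - 3*z = -2*z)
q(5) + y(-1)*c(-7) = (4 - 6*5) + 1*(-2*(-7)) = (4 - 30) + 1*14 = -26 + 14 = -12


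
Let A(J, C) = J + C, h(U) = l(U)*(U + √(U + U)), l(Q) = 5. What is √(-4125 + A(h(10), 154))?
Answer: √(-3921 + 10*√5) ≈ 62.439*I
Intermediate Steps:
h(U) = 5*U + 5*√2*√U (h(U) = 5*(U + √(U + U)) = 5*(U + √(2*U)) = 5*(U + √2*√U) = 5*U + 5*√2*√U)
A(J, C) = C + J
√(-4125 + A(h(10), 154)) = √(-4125 + (154 + (5*10 + 5*√2*√10))) = √(-4125 + (154 + (50 + 10*√5))) = √(-4125 + (204 + 10*√5)) = √(-3921 + 10*√5)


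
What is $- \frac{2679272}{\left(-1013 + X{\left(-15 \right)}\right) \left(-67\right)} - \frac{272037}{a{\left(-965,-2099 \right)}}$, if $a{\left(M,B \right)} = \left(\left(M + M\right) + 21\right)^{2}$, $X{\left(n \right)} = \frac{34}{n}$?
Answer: $- \frac{146737871700171}{3718416608383} \approx -39.462$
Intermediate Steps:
$a{\left(M,B \right)} = \left(21 + 2 M\right)^{2}$ ($a{\left(M,B \right)} = \left(2 M + 21\right)^{2} = \left(21 + 2 M\right)^{2}$)
$- \frac{2679272}{\left(-1013 + X{\left(-15 \right)}\right) \left(-67\right)} - \frac{272037}{a{\left(-965,-2099 \right)}} = - \frac{2679272}{\left(-1013 + \frac{34}{-15}\right) \left(-67\right)} - \frac{272037}{\left(21 + 2 \left(-965\right)\right)^{2}} = - \frac{2679272}{\left(-1013 + 34 \left(- \frac{1}{15}\right)\right) \left(-67\right)} - \frac{272037}{\left(21 - 1930\right)^{2}} = - \frac{2679272}{\left(-1013 - \frac{34}{15}\right) \left(-67\right)} - \frac{272037}{\left(-1909\right)^{2}} = - \frac{2679272}{\left(- \frac{15229}{15}\right) \left(-67\right)} - \frac{272037}{3644281} = - \frac{2679272}{\frac{1020343}{15}} - \frac{272037}{3644281} = \left(-2679272\right) \frac{15}{1020343} - \frac{272037}{3644281} = - \frac{40189080}{1020343} - \frac{272037}{3644281} = - \frac{146737871700171}{3718416608383}$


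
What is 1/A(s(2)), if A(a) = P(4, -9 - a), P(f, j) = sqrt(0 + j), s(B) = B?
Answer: -I*sqrt(11)/11 ≈ -0.30151*I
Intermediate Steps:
P(f, j) = sqrt(j)
A(a) = sqrt(-9 - a)
1/A(s(2)) = 1/(sqrt(-9 - 1*2)) = 1/(sqrt(-9 - 2)) = 1/(sqrt(-11)) = 1/(I*sqrt(11)) = -I*sqrt(11)/11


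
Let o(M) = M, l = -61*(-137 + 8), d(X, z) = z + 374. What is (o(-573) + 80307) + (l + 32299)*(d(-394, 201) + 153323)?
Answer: 6181854598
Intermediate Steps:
d(X, z) = 374 + z
l = 7869 (l = -61*(-129) = 7869)
(o(-573) + 80307) + (l + 32299)*(d(-394, 201) + 153323) = (-573 + 80307) + (7869 + 32299)*((374 + 201) + 153323) = 79734 + 40168*(575 + 153323) = 79734 + 40168*153898 = 79734 + 6181774864 = 6181854598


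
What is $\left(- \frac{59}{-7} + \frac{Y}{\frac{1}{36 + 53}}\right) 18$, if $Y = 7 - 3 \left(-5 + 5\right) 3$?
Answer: $\frac{79560}{7} \approx 11366.0$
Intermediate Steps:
$Y = 7$ ($Y = 7 - 3 \cdot 0 \cdot 3 = 7 - 0 = 7 + 0 = 7$)
$\left(- \frac{59}{-7} + \frac{Y}{\frac{1}{36 + 53}}\right) 18 = \left(- \frac{59}{-7} + \frac{7}{\frac{1}{36 + 53}}\right) 18 = \left(\left(-59\right) \left(- \frac{1}{7}\right) + \frac{7}{\frac{1}{89}}\right) 18 = \left(\frac{59}{7} + 7 \frac{1}{\frac{1}{89}}\right) 18 = \left(\frac{59}{7} + 7 \cdot 89\right) 18 = \left(\frac{59}{7} + 623\right) 18 = \frac{4420}{7} \cdot 18 = \frac{79560}{7}$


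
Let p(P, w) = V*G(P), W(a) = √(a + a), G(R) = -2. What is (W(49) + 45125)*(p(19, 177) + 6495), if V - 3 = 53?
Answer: 288032875 + 44681*√2 ≈ 2.8810e+8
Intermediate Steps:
V = 56 (V = 3 + 53 = 56)
W(a) = √2*√a (W(a) = √(2*a) = √2*√a)
p(P, w) = -112 (p(P, w) = 56*(-2) = -112)
(W(49) + 45125)*(p(19, 177) + 6495) = (√2*√49 + 45125)*(-112 + 6495) = (√2*7 + 45125)*6383 = (7*√2 + 45125)*6383 = (45125 + 7*√2)*6383 = 288032875 + 44681*√2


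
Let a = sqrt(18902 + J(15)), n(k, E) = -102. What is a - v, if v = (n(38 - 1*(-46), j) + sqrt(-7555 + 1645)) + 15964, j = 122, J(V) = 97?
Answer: -15862 + 3*sqrt(2111) - I*sqrt(5910) ≈ -15724.0 - 76.876*I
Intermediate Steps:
v = 15862 + I*sqrt(5910) (v = (-102 + sqrt(-7555 + 1645)) + 15964 = (-102 + sqrt(-5910)) + 15964 = (-102 + I*sqrt(5910)) + 15964 = 15862 + I*sqrt(5910) ≈ 15862.0 + 76.876*I)
a = 3*sqrt(2111) (a = sqrt(18902 + 97) = sqrt(18999) = 3*sqrt(2111) ≈ 137.84)
a - v = 3*sqrt(2111) - (15862 + I*sqrt(5910)) = 3*sqrt(2111) + (-15862 - I*sqrt(5910)) = -15862 + 3*sqrt(2111) - I*sqrt(5910)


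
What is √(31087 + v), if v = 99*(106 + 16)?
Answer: √43165 ≈ 207.76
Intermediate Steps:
v = 12078 (v = 99*122 = 12078)
√(31087 + v) = √(31087 + 12078) = √43165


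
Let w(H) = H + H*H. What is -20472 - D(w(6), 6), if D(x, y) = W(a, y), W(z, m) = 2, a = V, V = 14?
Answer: -20474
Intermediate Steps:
a = 14
w(H) = H + H**2
D(x, y) = 2
-20472 - D(w(6), 6) = -20472 - 1*2 = -20472 - 2 = -20474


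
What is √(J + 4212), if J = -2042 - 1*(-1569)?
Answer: √3739 ≈ 61.147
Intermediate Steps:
J = -473 (J = -2042 + 1569 = -473)
√(J + 4212) = √(-473 + 4212) = √3739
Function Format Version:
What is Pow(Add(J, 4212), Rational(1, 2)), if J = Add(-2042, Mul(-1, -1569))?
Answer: Pow(3739, Rational(1, 2)) ≈ 61.147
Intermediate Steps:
J = -473 (J = Add(-2042, 1569) = -473)
Pow(Add(J, 4212), Rational(1, 2)) = Pow(Add(-473, 4212), Rational(1, 2)) = Pow(3739, Rational(1, 2))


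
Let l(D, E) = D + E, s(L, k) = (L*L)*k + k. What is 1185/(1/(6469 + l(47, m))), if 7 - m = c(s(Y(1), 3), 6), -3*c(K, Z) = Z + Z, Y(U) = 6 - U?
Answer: 7734495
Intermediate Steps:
s(L, k) = k + k*L² (s(L, k) = L²*k + k = k*L² + k = k + k*L²)
c(K, Z) = -2*Z/3 (c(K, Z) = -(Z + Z)/3 = -2*Z/3)
m = 11 (m = 7 - (-2)*6/3 = 7 - 1*(-4) = 7 + 4 = 11)
1185/(1/(6469 + l(47, m))) = 1185/(1/(6469 + (47 + 11))) = 1185/(1/(6469 + 58)) = 1185/(1/6527) = 1185*6527 = 7734495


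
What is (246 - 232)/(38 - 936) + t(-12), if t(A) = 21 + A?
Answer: 4034/449 ≈ 8.9844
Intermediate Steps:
(246 - 232)/(38 - 936) + t(-12) = (246 - 232)/(38 - 936) + (21 - 12) = 14/(-898) + 9 = 14*(-1/898) + 9 = -7/449 + 9 = 4034/449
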